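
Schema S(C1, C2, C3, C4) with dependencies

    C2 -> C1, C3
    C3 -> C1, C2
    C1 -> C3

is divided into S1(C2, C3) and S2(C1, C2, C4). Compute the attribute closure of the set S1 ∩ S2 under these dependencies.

S1 ∩ S2 = {C2}.
C2 → C1, C3 applies, adding C1, C3
Closure: {C1, C2, C3}.

C1, C2, C3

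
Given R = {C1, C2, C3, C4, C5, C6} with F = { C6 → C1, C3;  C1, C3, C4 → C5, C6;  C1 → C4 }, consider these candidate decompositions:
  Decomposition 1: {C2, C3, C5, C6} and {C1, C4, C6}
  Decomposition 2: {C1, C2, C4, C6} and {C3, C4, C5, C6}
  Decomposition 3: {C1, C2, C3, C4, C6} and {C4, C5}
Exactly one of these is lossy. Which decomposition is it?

Decomposition 1: common = {C6}, closure = {C1, C3, C4, C5, C6} → lossless.
Decomposition 2: common = {C4, C6}, closure = {C1, C3, C4, C5, C6} → lossless.
Decomposition 3: common = {C4}, closure = {C4} → lossy.

Decomposition 3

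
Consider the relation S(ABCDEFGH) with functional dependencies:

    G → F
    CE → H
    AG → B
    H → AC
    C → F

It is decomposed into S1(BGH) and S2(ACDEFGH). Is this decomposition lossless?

Yes

Common attributes: S1 ∩ S2 = {GH}.
Closure of {GH}: G → F applies, adding F; H → AC applies, adding AC; AG → B applies, adding B. So (GH)⁺ = {ABCFGH}.
This closure contains every attribute of S1, so S1 ∩ S2 → S1. The join is lossless.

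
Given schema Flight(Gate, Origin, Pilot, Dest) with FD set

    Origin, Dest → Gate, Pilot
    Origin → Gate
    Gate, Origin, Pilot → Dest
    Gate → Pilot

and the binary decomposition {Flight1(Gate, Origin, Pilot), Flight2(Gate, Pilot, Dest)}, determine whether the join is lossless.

No

Common attributes: Flight1 ∩ Flight2 = {Gate, Pilot}.
No dependency enlarges {Gate, Pilot}, so (Gate, Pilot)⁺ = {Gate, Pilot}.
The closure contains neither all of Flight1 = {Gate, Origin, Pilot} nor all of Flight2 = {Gate, Pilot, Dest}, so the common attributes are not a superkey of either fragment. The join is lossy.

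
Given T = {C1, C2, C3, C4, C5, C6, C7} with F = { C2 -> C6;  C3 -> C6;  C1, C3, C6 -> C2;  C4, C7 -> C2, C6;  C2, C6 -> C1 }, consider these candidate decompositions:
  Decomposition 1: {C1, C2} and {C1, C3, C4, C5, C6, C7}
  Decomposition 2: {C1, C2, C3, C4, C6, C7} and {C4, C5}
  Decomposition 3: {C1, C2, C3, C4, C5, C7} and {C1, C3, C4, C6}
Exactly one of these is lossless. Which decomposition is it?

Decomposition 1: common = {C1}, closure = {C1} → lossy.
Decomposition 2: common = {C4}, closure = {C4} → lossy.
Decomposition 3: common = {C1, C3, C4}, closure = {C1, C2, C3, C4, C6} → lossless.

Decomposition 3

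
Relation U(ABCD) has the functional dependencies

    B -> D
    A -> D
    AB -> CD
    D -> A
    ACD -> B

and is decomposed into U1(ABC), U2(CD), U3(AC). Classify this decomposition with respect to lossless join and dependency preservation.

lossy and not dependency-preserving

Lossless test (chase): Rows 1 and 3 agree on A; apply A→D and equate their D entries. Rows 1 and 3 agree on ACD; apply ACD→B and equate their B entries. No row becomes fully distinguished — the join is lossy.
Dependency preservation: the restricted closure of {B} across the fragments never reaches {D}, so B → D cannot be enforced without a join — not preserved.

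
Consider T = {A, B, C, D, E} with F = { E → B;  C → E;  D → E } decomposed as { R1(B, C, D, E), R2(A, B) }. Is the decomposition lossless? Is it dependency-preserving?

lossy but dependency-preserving

Lossless test: (B)⁺ = {B}, which is a superkey of neither fragment — lossy.
Dependency preservation: every FD's attributes lie within a single fragment, so each can be enforced locally — preserved.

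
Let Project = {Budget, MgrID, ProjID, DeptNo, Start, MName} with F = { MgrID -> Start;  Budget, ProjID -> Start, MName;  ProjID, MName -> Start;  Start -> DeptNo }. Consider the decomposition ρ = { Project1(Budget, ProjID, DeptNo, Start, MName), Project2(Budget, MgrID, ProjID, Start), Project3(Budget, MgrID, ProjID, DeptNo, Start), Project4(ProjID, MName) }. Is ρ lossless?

Chase test. Columns are Budget, MgrID, ProjID, DeptNo, Start, MName; row i has aⱼ where attribute j ∈ Projecti, else bᵢⱼ.
Initial tableau (one row per fragment):
  row 1: a1 b12 a3 a4 a5 a6
  row 2: a1 a2 a3 b24 a5 b26
  row 3: a1 a2 a3 a4 a5 b36
  row 4: b41 b42 a3 b44 b45 a6
Rows 1 and 2 agree on Budget, ProjID; apply Budget, ProjID→Start, MName and equate their Start, MName entries.
Rows 1 and 3 agree on Budget, ProjID; apply Budget, ProjID→Start, MName and equate their Start, MName entries.
Rows 1 and 4 agree on ProjID, MName; apply ProjID, MName→Start and equate their Start entries.
Rows 1 and 2 agree on Start; apply Start→DeptNo and equate their DeptNo entries.
Rows 1 and 4 agree on Start; apply Start→DeptNo and equate their DeptNo entries.
Row 2 is now all distinguished symbols — the join is lossless.

Yes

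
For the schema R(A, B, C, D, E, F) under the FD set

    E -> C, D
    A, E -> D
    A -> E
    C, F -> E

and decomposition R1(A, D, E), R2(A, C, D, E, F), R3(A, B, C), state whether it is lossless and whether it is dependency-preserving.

lossy but dependency-preserving

Lossless test (chase): Rows 1 and 2 agree on E; apply E→C, D and equate their C, D entries. Rows 1 and 3 agree on A; apply A→E and equate their E entries. Rows 1 and 3 agree on E; apply E→C, D and equate their C, D entries. No row becomes fully distinguished — the join is lossy.
Dependency preservation: every FD's attributes lie within a single fragment, so each can be enforced locally — preserved.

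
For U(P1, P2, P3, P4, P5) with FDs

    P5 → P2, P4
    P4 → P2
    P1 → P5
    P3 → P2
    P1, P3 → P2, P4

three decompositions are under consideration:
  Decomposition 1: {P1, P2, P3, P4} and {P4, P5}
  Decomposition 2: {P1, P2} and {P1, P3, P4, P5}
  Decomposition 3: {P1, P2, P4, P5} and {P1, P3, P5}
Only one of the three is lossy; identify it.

Decomposition 1: common = {P4}, closure = {P2, P4} → lossy.
Decomposition 2: common = {P1}, closure = {P1, P2, P4, P5} → lossless.
Decomposition 3: common = {P1, P5}, closure = {P1, P2, P4, P5} → lossless.

Decomposition 1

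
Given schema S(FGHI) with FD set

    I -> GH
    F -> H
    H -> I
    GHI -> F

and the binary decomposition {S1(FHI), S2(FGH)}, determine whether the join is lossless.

Common attributes: S1 ∩ S2 = {FH}.
Closure of {FH}: H → I applies, adding I; I → GH applies, adding G. So (FH)⁺ = {FGHI}.
This closure contains every attribute of S1, so S1 ∩ S2 → S1. The join is lossless.

Yes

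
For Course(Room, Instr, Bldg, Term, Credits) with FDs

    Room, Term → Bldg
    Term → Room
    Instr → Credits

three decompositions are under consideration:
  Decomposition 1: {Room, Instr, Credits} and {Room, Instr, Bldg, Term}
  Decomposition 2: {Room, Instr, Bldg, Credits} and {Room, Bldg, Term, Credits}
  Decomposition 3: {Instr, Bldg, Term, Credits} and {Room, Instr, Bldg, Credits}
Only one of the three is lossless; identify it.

Decomposition 1

Decomposition 1: common = {Room, Instr}, closure = {Room, Instr, Credits} → lossless.
Decomposition 2: common = {Room, Bldg, Credits}, closure = {Room, Bldg, Credits} → lossy.
Decomposition 3: common = {Instr, Bldg, Credits}, closure = {Instr, Bldg, Credits} → lossy.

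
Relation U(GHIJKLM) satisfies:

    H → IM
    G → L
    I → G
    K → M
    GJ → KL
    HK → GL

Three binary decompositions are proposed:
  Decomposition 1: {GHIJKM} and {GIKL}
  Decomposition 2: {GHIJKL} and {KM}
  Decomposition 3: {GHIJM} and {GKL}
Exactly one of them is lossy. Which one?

Decomposition 1: common = {GIK}, closure = {GIKLM} → lossless.
Decomposition 2: common = {K}, closure = {KM} → lossless.
Decomposition 3: common = {G}, closure = {GL} → lossy.

Decomposition 3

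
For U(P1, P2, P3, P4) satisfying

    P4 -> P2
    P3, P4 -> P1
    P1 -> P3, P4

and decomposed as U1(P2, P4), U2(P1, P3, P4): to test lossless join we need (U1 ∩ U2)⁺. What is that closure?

U1 ∩ U2 = {P4}.
P4 → P2 applies, adding P2
Closure: {P2, P4}.

P2, P4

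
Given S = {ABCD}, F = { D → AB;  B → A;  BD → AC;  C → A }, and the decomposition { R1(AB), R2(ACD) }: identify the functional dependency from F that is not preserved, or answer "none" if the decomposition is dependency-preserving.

D → AB

Check D → AB: no single fragment contains all of {ABD}, and the restricted closure of {D} across the fragments never reaches {AB}.
B → A is preserved.
BD → AC is preserved.
C → A is preserved.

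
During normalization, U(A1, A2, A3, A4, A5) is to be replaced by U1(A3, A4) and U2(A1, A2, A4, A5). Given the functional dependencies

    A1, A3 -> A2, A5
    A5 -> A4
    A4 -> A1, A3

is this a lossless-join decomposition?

Yes

Common attributes: U1 ∩ U2 = {A4}.
Closure of {A4}: A4 → A1, A3 applies, adding A1, A3; A1, A3 → A2, A5 applies, adding A2, A5. So (A4)⁺ = {A1, A2, A3, A4, A5}.
This closure contains every attribute of U1, so U1 ∩ U2 → U1. The join is lossless.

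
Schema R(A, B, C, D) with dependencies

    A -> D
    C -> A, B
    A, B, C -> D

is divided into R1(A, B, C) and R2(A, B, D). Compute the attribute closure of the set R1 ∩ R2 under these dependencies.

R1 ∩ R2 = {A, B}.
A → D applies, adding D
Closure: {A, B, D}.

A, B, D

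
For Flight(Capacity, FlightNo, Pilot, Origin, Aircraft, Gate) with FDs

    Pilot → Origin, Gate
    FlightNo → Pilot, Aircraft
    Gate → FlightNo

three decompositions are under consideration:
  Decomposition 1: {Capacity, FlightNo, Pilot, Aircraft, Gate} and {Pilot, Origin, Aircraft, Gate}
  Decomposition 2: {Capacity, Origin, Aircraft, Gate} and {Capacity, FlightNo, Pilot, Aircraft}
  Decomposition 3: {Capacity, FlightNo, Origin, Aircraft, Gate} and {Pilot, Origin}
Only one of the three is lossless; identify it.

Decomposition 1

Decomposition 1: common = {Pilot, Aircraft, Gate}, closure = {FlightNo, Pilot, Origin, Aircraft, Gate} → lossless.
Decomposition 2: common = {Capacity, Aircraft}, closure = {Capacity, Aircraft} → lossy.
Decomposition 3: common = {Origin}, closure = {Origin} → lossy.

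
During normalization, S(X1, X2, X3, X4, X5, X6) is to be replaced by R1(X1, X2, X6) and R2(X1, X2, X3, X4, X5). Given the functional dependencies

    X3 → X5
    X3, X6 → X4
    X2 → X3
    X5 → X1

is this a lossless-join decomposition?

No

Common attributes: R1 ∩ R2 = {X1, X2}.
Closure of {X1, X2}: X2 → X3 applies, adding X3; X3 → X5 applies, adding X5. So (X1, X2)⁺ = {X1, X2, X3, X5}.
The closure contains neither all of R1 = {X1, X2, X6} nor all of R2 = {X1, X2, X3, X4, X5}, so the common attributes are not a superkey of either fragment. The join is lossy.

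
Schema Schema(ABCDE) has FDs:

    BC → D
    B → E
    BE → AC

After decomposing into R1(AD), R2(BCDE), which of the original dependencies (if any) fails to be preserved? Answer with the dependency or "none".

Check BE → AC: no single fragment contains all of {ABCE}, and the restricted closure of {BE} across the fragments never reaches {AC}.
BC → D is preserved.
B → E is preserved.

BE → AC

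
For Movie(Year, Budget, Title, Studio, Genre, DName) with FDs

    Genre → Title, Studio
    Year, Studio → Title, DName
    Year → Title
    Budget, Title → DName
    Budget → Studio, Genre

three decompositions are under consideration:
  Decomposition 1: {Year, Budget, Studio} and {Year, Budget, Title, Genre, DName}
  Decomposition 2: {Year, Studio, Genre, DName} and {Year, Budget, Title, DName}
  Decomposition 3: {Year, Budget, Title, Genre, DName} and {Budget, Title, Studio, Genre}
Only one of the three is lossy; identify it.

Decomposition 1: common = {Year, Budget}, closure = {Year, Budget, Title, Studio, Genre, DName} → lossless.
Decomposition 2: common = {Year, DName}, closure = {Year, Title, DName} → lossy.
Decomposition 3: common = {Budget, Title, Genre}, closure = {Budget, Title, Studio, Genre, DName} → lossless.

Decomposition 2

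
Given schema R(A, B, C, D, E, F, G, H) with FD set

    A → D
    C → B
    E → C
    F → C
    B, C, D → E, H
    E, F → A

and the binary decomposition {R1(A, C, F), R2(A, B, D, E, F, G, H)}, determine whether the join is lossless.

Common attributes: R1 ∩ R2 = {A, F}.
Closure of {A, F}: A → D applies, adding D; F → C applies, adding C; C → B applies, adding B; B, C, D → E, H applies, adding E, H. So (A, F)⁺ = {A, B, C, D, E, F, H}.
This closure contains every attribute of R1, so R1 ∩ R2 → R1. The join is lossless.

Yes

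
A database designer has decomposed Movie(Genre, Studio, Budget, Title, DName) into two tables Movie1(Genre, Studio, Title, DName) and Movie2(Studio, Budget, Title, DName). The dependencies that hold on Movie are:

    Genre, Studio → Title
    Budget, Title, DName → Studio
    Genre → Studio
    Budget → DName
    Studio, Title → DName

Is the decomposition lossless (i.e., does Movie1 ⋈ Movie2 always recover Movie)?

Common attributes: Movie1 ∩ Movie2 = {Studio, Title, DName}.
No dependency enlarges {Studio, Title, DName}, so (Studio, Title, DName)⁺ = {Studio, Title, DName}.
The closure contains neither all of Movie1 = {Genre, Studio, Title, DName} nor all of Movie2 = {Studio, Budget, Title, DName}, so the common attributes are not a superkey of either fragment. The join is lossy.

No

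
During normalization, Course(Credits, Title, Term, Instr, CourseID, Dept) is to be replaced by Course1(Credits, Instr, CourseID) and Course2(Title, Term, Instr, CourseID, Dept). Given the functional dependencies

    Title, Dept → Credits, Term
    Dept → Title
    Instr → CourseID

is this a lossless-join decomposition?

No

Common attributes: Course1 ∩ Course2 = {Instr, CourseID}.
No dependency enlarges {Instr, CourseID}, so (Instr, CourseID)⁺ = {Instr, CourseID}.
The closure contains neither all of Course1 = {Credits, Instr, CourseID} nor all of Course2 = {Title, Term, Instr, CourseID, Dept}, so the common attributes are not a superkey of either fragment. The join is lossy.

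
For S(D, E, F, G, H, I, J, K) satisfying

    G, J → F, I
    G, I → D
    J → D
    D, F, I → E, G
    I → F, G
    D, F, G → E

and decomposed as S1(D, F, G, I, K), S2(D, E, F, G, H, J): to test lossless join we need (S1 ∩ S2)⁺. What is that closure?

D, E, F, G

S1 ∩ S2 = {D, F, G}.
D, F, G → E applies, adding E
Closure: {D, E, F, G}.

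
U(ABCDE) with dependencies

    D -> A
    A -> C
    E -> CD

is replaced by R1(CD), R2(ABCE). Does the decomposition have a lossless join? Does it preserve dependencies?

Lossless test: (C)⁺ = {C}, which is a superkey of neither fragment — lossy.
Dependency preservation: the restricted closure of {D} across the fragments never reaches {A}, so D → A cannot be enforced without a join — not preserved.

lossy and not dependency-preserving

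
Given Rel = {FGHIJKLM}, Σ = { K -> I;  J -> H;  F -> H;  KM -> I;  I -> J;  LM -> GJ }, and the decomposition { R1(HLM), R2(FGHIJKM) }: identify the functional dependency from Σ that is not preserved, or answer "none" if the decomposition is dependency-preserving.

LM -> GJ

Check LM → GJ: no single fragment contains all of {GJLM}, and the restricted closure of {LM} across the fragments never reaches {GJ}.
K → I is preserved.
J → H is preserved.
F → H is preserved.
KM → I is preserved.
I → J is preserved.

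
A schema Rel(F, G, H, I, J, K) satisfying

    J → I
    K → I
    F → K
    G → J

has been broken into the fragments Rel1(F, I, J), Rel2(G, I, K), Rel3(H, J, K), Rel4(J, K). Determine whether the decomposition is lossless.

Chase test. Columns are F, G, H, I, J, K; row i has aⱼ where attribute j ∈ Reli, else bᵢⱼ.
Initial tableau (one row per fragment):
  row 1: a1 b12 b13 a4 a5 b16
  row 2: b21 a2 b23 a4 b25 a6
  row 3: b31 b32 a3 b34 a5 a6
  row 4: b41 b42 b43 b44 a5 a6
Rows 1 and 3 agree on J; apply J→I and equate their I entries.
Rows 1 and 4 agree on J; apply J→I and equate their I entries.
No row becomes fully distinguished — the join is lossy.

No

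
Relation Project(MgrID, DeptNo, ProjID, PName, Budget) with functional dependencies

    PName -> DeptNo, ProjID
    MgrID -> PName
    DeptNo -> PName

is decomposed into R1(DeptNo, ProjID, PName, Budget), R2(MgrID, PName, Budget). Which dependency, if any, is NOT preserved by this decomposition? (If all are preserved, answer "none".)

none

PName → DeptNo, ProjID lies within R1.
MgrID → PName lies within R2.
DeptNo → PName lies within R1.
Every dependency is enforceable on the fragments, so the decomposition is dependency-preserving.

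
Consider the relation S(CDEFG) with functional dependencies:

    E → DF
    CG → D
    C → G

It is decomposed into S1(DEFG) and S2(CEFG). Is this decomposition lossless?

Yes

Common attributes: S1 ∩ S2 = {EFG}.
Closure of {EFG}: E → DF applies, adding D. So (EFG)⁺ = {DEFG}.
This closure contains every attribute of S1, so S1 ∩ S2 → S1. The join is lossless.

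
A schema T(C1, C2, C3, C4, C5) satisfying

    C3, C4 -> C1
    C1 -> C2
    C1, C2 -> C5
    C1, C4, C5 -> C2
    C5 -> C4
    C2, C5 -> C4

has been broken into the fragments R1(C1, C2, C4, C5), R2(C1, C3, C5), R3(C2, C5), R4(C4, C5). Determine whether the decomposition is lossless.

Yes

Chase test. Columns are C1, C2, C3, C4, C5; row i has aⱼ where attribute j ∈ Ri, else bᵢⱼ.
Initial tableau (one row per fragment):
  row 1: a1 a2 b13 a4 a5
  row 2: a1 b22 a3 b24 a5
  row 3: b31 a2 b33 b34 a5
  row 4: b41 b42 b43 a4 a5
Rows 1 and 2 agree on C1; apply C1→C2 and equate their C2 entries.
Rows 1 and 2 agree on C5; apply C5→C4 and equate their C4 entries.
Rows 1 and 3 agree on C5; apply C5→C4 and equate their C4 entries.
Row 2 is now all distinguished symbols — the join is lossless.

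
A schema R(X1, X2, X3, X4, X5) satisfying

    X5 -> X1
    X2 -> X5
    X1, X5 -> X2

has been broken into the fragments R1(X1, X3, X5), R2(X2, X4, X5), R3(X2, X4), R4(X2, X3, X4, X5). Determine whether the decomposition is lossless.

Chase test. Columns are X1, X2, X3, X4, X5; row i has aⱼ where attribute j ∈ Ri, else bᵢⱼ.
Initial tableau (one row per fragment):
  row 1: a1 b12 a3 b14 a5
  row 2: b21 a2 b23 a4 a5
  row 3: b31 a2 b33 a4 b35
  row 4: b41 a2 a3 a4 a5
Rows 1 and 2 agree on X5; apply X5→X1 and equate their X1 entries.
Rows 1 and 4 agree on X5; apply X5→X1 and equate their X1 entries.
Rows 2 and 3 agree on X2; apply X2→X5 and equate their X5 entries.
Rows 1 and 2 agree on X1, X5; apply X1, X5→X2 and equate their X2 entries.
Rows 1 and 3 agree on X5; apply X5→X1 and equate their X1 entries.
Row 4 is now all distinguished symbols — the join is lossless.

Yes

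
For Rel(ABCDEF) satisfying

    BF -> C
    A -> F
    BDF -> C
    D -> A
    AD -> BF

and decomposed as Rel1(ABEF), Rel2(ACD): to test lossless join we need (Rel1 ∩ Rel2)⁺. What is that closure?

Rel1 ∩ Rel2 = {A}.
A → F applies, adding F
Closure: {AF}.

AF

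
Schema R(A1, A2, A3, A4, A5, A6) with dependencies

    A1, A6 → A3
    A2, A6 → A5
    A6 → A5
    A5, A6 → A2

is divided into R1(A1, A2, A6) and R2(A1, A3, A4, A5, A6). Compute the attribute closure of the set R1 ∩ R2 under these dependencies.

A1, A2, A3, A5, A6

R1 ∩ R2 = {A1, A6}.
A1, A6 → A3 applies, adding A3
A6 → A5 applies, adding A5
A5, A6 → A2 applies, adding A2
Closure: {A1, A2, A3, A5, A6}.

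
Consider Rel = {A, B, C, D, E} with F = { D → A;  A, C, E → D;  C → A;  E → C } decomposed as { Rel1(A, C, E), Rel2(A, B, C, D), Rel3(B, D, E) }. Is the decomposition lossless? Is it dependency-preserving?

Lossless test (chase): Rows 2 and 3 agree on D; apply D→A and equate their A entries. Rows 1 and 3 agree on E; apply E→C and equate their C entries. Rows 1 and 3 agree on A, C, E; apply A, C, E→D and equate their D entries. Row 3 is now all distinguished symbols — the join is lossless.
Dependency preservation: A, C, E → D is not contained in any single fragment, but the restricted closure of its left-hand side across the fragments still reaches the right-hand side; the remaining FDs each lie inside some fragment. All dependencies are preserved.

lossless and dependency-preserving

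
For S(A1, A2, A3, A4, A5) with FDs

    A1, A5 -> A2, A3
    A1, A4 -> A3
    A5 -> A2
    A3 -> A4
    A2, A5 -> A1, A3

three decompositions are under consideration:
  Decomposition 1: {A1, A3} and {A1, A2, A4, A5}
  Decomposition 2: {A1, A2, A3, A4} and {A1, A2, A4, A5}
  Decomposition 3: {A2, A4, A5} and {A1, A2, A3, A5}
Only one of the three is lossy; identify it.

Decomposition 1: common = {A1}, closure = {A1} → lossy.
Decomposition 2: common = {A1, A2, A4}, closure = {A1, A2, A3, A4} → lossless.
Decomposition 3: common = {A2, A5}, closure = {A1, A2, A3, A4, A5} → lossless.

Decomposition 1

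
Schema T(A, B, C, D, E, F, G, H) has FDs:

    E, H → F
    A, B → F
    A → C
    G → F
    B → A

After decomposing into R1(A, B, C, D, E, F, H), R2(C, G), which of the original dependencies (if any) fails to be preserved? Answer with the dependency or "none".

Check G → F: no single fragment contains all of {F, G}, and the restricted closure of {G} across the fragments never reaches {F}.
E, H → F is preserved.
A, B → F is preserved.
A → C is preserved.
B → A is preserved.

G → F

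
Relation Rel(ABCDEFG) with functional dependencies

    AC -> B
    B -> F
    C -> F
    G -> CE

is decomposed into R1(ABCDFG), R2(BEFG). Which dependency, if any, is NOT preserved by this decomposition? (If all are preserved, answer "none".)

none

AC → B lies within R1.
B → F lies within R1.
C → F lies within R1.
G → CE: restricted closure across fragments reaches CE.
Every dependency is enforceable on the fragments, so the decomposition is dependency-preserving.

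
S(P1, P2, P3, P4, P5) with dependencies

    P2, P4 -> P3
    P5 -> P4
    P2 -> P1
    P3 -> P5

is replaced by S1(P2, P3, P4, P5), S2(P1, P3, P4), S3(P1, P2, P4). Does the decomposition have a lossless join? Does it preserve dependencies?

Lossless test (chase): Rows 1 and 3 agree on P2, P4; apply P2, P4→P3 and equate their P3 entries. Rows 1 and 3 agree on P2; apply P2→P1 and equate their P1 entries. Rows 1 and 2 agree on P3; apply P3→P5 and equate their P5 entries. Rows 1 and 3 agree on P3; apply P3→P5 and equate their P5 entries. Row 1 is now all distinguished symbols — the join is lossless.
Dependency preservation: every FD's attributes lie within a single fragment, so each can be enforced locally — preserved.

lossless and dependency-preserving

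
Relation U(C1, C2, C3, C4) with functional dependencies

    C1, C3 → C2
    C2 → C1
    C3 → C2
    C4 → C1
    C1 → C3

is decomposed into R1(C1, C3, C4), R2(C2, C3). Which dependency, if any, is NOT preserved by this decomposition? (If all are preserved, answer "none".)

C1, C3 → C2: restricted closure across fragments reaches C2.
C2 → C1: restricted closure across fragments reaches C1.
C3 → C2 lies within R2.
C4 → C1 lies within R1.
C1 → C3 lies within R1.
Every dependency is enforceable on the fragments, so the decomposition is dependency-preserving.

none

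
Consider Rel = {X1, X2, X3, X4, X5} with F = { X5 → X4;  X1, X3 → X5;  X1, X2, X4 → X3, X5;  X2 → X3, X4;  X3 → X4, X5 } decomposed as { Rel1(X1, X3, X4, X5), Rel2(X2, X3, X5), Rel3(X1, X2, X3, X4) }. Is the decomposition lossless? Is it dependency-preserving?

Lossless test (chase): Rows 1 and 2 agree on X5; apply X5→X4 and equate their X4 entries. Rows 1 and 3 agree on X1, X3; apply X1, X3→X5 and equate their X5 entries. Row 3 is now all distinguished symbols — the join is lossless.
Dependency preservation: X1, X2, X4 → X3, X5 is not contained in any single fragment, but the restricted closure of its left-hand side across the fragments still reaches the right-hand side; the remaining FDs each lie inside some fragment. All dependencies are preserved.

lossless and dependency-preserving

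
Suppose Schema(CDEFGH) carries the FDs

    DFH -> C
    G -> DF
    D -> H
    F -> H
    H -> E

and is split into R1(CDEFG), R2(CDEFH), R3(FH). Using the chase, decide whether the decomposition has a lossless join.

Yes

Chase test. Columns are CDEFGH; row i has aⱼ where attribute j ∈ Ri, else bᵢⱼ.
Initial tableau (one row per fragment):
  row 1: a1 a2 a3 a4 a5 b16
  row 2: a1 a2 a3 a4 b25 a6
  row 3: b31 b32 b33 a4 b35 a6
Rows 1 and 2 agree on D; apply D→H and equate their H entries.
Rows 1 and 3 agree on H; apply H→E and equate their E entries.
Row 1 is now all distinguished symbols — the join is lossless.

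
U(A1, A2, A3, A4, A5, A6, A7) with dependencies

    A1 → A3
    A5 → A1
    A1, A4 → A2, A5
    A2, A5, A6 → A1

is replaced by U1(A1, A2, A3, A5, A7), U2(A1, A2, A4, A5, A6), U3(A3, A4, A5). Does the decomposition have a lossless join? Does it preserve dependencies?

lossy but dependency-preserving

Lossless test (chase): Rows 1 and 2 agree on A1; apply A1→A3 and equate their A3 entries. Rows 1 and 3 agree on A5; apply A5→A1 and equate their A1 entries. Rows 2 and 3 agree on A1, A4; apply A1, A4→A2, A5 and equate their A2, A5 entries. No row becomes fully distinguished — the join is lossy.
Dependency preservation: every FD's attributes lie within a single fragment, so each can be enforced locally — preserved.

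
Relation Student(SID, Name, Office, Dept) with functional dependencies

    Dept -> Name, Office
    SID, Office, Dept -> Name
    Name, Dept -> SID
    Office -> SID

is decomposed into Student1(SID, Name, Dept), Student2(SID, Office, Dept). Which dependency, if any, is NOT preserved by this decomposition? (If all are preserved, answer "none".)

Dept → Name, Office: restricted closure across fragments reaches Name, Office.
SID, Office, Dept → Name: restricted closure across fragments reaches Name.
Name, Dept → SID lies within Student1.
Office → SID lies within Student2.
Every dependency is enforceable on the fragments, so the decomposition is dependency-preserving.

none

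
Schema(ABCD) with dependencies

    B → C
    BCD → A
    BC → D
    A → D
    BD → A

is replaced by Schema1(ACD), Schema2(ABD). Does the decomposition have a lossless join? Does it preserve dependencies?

Lossless test: (AD)⁺ = {AD}, which is a superkey of neither fragment — lossy.
Dependency preservation: the restricted closure of {B} across the fragments never reaches {C}, so B → C cannot be enforced without a join — not preserved.

lossy and not dependency-preserving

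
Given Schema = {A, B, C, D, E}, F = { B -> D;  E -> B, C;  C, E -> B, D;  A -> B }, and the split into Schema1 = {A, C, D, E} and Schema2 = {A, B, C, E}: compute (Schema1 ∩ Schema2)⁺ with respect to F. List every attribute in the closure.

A, B, C, D, E

Schema1 ∩ Schema2 = {A, C, E}.
E → B, C applies, adding B
C, E → B, D applies, adding D
Closure: {A, B, C, D, E}.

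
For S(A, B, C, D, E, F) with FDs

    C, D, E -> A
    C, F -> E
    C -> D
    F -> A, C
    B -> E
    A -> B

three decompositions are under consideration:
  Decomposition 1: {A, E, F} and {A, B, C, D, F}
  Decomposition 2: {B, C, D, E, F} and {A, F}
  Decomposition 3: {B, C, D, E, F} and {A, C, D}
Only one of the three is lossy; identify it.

Decomposition 3

Decomposition 1: common = {A, F}, closure = {A, B, C, D, E, F} → lossless.
Decomposition 2: common = {F}, closure = {A, B, C, D, E, F} → lossless.
Decomposition 3: common = {C, D}, closure = {C, D} → lossy.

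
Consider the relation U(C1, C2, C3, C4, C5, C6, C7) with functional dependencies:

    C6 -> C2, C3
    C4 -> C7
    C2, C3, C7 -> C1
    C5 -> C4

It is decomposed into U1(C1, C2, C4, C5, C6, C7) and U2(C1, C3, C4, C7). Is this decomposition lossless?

No

Common attributes: U1 ∩ U2 = {C1, C4, C7}.
No dependency enlarges {C1, C4, C7}, so (C1, C4, C7)⁺ = {C1, C4, C7}.
The closure contains neither all of U1 = {C1, C2, C4, C5, C6, C7} nor all of U2 = {C1, C3, C4, C7}, so the common attributes are not a superkey of either fragment. The join is lossy.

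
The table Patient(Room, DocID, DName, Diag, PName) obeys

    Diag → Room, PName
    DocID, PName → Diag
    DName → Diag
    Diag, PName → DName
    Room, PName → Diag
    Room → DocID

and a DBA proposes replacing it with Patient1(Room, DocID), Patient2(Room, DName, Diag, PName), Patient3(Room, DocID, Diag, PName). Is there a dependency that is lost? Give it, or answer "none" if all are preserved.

none

Diag → Room, PName lies within Patient2.
DocID, PName → Diag lies within Patient3.
DName → Diag lies within Patient2.
Diag, PName → DName lies within Patient2.
Room, PName → Diag lies within Patient2.
Room → DocID lies within Patient1.
Every dependency is enforceable on the fragments, so the decomposition is dependency-preserving.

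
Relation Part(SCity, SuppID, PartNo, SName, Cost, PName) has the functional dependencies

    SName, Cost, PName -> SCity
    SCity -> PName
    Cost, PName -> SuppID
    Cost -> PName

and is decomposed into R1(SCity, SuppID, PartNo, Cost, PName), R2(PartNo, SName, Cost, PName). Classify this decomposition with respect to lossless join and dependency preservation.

Lossless test: (PartNo, Cost, PName)⁺ = {SuppID, PartNo, Cost, PName}, which is a superkey of neither fragment — lossy.
Dependency preservation: the restricted closure of {SName, Cost, PName} across the fragments never reaches {SCity}, so SName, Cost, PName → SCity cannot be enforced without a join — not preserved.

lossy and not dependency-preserving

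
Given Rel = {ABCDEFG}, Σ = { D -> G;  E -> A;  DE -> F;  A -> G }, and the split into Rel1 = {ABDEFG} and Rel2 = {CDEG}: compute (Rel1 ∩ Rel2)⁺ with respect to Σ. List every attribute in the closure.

Rel1 ∩ Rel2 = {DEG}.
E → A applies, adding A
DE → F applies, adding F
Closure: {ADEFG}.

ADEFG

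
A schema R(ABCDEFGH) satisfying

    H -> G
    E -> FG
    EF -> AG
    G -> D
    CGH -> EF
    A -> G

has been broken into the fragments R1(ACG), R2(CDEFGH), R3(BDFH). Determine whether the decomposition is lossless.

No

Chase test. Columns are ABCDEFGH; row i has aⱼ where attribute j ∈ Ri, else bᵢⱼ.
Initial tableau (one row per fragment):
  row 1: a1 b12 a3 b14 b15 b16 a7 b18
  row 2: b21 b22 a3 a4 a5 a6 a7 a8
  row 3: b31 a2 b33 a4 b35 a6 b37 a8
Rows 2 and 3 agree on H; apply H→G and equate their G entries.
Rows 1 and 2 agree on G; apply G→D and equate their D entries.
No row becomes fully distinguished — the join is lossy.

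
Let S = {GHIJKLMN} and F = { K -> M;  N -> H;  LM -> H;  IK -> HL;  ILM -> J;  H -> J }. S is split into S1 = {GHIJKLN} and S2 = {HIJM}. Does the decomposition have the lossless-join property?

Common attributes: S1 ∩ S2 = {HIJ}.
No dependency enlarges {HIJ}, so (HIJ)⁺ = {HIJ}.
The closure contains neither all of S1 = {GHIJKLN} nor all of S2 = {HIJM}, so the common attributes are not a superkey of either fragment. The join is lossy.

No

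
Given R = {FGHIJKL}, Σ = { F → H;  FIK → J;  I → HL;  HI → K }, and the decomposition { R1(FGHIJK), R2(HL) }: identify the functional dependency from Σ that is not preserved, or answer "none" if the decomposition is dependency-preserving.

Check I → HL: no single fragment contains all of {HIL}, and the restricted closure of {I} across the fragments never reaches {HL}.
F → H is preserved.
FIK → J is preserved.
HI → K is preserved.

I → HL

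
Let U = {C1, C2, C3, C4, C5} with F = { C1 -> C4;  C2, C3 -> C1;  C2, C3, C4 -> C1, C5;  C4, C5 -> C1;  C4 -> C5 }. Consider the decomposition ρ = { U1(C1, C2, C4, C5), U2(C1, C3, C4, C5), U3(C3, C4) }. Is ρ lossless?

No

Chase test. Columns are C1, C2, C3, C4, C5; row i has aⱼ where attribute j ∈ Ui, else bᵢⱼ.
Initial tableau (one row per fragment):
  row 1: a1 a2 b13 a4 a5
  row 2: a1 b22 a3 a4 a5
  row 3: b31 b32 a3 a4 b35
Rows 1 and 3 agree on C4; apply C4→C5 and equate their C5 entries.
Rows 1 and 3 agree on C4, C5; apply C4, C5→C1 and equate their C1 entries.
No row becomes fully distinguished — the join is lossy.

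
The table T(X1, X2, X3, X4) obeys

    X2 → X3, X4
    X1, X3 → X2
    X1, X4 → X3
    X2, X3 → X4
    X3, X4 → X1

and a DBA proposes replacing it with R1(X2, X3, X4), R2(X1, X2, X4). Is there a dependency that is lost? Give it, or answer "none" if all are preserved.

Check X1, X3 → X2: no single fragment contains all of {X1, X2, X3}, and the restricted closure of {X1, X3} across the fragments never reaches {X2}.
X2 → X3, X4 is preserved.
X1, X4 → X3 is preserved.
X2, X3 → X4 is preserved.
X3, X4 → X1 is preserved.

X1, X3 → X2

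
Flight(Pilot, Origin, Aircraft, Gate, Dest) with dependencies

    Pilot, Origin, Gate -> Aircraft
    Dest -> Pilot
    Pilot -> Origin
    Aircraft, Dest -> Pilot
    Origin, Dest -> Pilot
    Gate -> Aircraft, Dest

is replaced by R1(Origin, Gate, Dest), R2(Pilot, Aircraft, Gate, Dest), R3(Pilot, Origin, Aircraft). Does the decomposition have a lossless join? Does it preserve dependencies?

lossless and dependency-preserving

Lossless test (chase): Rows 1 and 2 agree on Dest; apply Dest→Pilot and equate their Pilot entries. Rows 1 and 2 agree on Pilot; apply Pilot→Origin and equate their Origin entries. Rows 1 and 2 agree on Gate; apply Gate→Aircraft, Dest and equate their Aircraft, Dest entries. Row 1 is now all distinguished symbols — the join is lossless.
Dependency preservation: Pilot, Origin, Gate → Aircraft; Origin, Dest → Pilot are not contained in any single fragment, but the restricted closure of each left-hand side across the fragments still reaches the right-hand side; the remaining FDs each lie inside some fragment. All dependencies are preserved.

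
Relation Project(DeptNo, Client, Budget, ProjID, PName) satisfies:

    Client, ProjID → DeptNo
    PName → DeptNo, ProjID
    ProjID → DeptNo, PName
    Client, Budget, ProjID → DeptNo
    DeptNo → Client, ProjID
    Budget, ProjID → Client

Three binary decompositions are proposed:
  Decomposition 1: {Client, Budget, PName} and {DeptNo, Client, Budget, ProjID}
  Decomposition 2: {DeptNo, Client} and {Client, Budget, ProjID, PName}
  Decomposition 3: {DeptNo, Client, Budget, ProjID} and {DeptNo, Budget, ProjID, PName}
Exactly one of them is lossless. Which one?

Decomposition 3

Decomposition 1: common = {Client, Budget}, closure = {Client, Budget} → lossy.
Decomposition 2: common = {Client}, closure = {Client} → lossy.
Decomposition 3: common = {DeptNo, Budget, ProjID}, closure = {DeptNo, Client, Budget, ProjID, PName} → lossless.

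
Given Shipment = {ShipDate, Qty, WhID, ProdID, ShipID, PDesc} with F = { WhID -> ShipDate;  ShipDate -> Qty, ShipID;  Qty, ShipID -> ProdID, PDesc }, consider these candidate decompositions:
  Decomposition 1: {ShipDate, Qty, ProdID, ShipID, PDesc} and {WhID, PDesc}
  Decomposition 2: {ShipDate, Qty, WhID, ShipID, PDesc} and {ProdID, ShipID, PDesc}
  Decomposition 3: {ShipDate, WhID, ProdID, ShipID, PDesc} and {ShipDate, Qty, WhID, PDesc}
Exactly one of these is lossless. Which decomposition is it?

Decomposition 1: common = {PDesc}, closure = {PDesc} → lossy.
Decomposition 2: common = {ShipID, PDesc}, closure = {ShipID, PDesc} → lossy.
Decomposition 3: common = {ShipDate, WhID, PDesc}, closure = {ShipDate, Qty, WhID, ProdID, ShipID, PDesc} → lossless.

Decomposition 3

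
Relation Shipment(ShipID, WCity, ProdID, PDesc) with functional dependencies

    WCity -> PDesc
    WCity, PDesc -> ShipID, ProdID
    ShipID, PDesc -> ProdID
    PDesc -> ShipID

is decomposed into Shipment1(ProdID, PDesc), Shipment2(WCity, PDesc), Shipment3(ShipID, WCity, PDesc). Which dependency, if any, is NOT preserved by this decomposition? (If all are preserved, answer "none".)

WCity → PDesc lies within Shipment2.
WCity, PDesc → ShipID, ProdID: restricted closure across fragments reaches ShipID, ProdID.
ShipID, PDesc → ProdID: restricted closure across fragments reaches ProdID.
PDesc → ShipID lies within Shipment3.
Every dependency is enforceable on the fragments, so the decomposition is dependency-preserving.

none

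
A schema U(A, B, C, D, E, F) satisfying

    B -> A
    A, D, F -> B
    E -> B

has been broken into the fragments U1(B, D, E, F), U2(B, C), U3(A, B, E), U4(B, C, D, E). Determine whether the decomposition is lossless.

No

Chase test. Columns are A, B, C, D, E, F; row i has aⱼ where attribute j ∈ Ui, else bᵢⱼ.
Initial tableau (one row per fragment):
  row 1: b11 a2 b13 a4 a5 a6
  row 2: b21 a2 a3 b24 b25 b26
  row 3: a1 a2 b33 b34 a5 b36
  row 4: b41 a2 a3 a4 a5 b46
Rows 1 and 2 agree on B; apply B→A and equate their A entries.
Rows 1 and 3 agree on B; apply B→A and equate their A entries.
Rows 1 and 4 agree on B; apply B→A and equate their A entries.
No row becomes fully distinguished — the join is lossy.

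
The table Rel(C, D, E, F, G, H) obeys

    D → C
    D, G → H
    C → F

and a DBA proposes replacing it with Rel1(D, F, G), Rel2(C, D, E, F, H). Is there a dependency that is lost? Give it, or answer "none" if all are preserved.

Check D, G → H: no single fragment contains all of {D, G, H}, and the restricted closure of {D, G} across the fragments never reaches {H}.
D → C is preserved.
C → F is preserved.

D, G → H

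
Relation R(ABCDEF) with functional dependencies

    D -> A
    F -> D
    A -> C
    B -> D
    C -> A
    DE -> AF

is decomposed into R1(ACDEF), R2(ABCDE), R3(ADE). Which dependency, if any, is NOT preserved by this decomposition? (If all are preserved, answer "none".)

none

D → A lies within R1.
F → D lies within R1.
A → C lies within R1.
B → D lies within R2.
C → A lies within R1.
DE → AF lies within R1.
Every dependency is enforceable on the fragments, so the decomposition is dependency-preserving.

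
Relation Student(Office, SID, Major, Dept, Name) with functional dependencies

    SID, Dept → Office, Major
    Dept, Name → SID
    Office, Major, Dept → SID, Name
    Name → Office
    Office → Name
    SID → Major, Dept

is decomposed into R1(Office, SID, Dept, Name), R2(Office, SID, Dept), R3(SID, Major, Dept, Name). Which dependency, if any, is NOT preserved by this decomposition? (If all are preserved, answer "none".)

SID, Dept → Office, Major: restricted closure across fragments reaches Office, Major.
Dept, Name → SID lies within R1.
Office, Major, Dept → SID, Name: restricted closure across fragments reaches SID, Name.
Name → Office lies within R1.
Office → Name lies within R1.
SID → Major, Dept lies within R3.
Every dependency is enforceable on the fragments, so the decomposition is dependency-preserving.

none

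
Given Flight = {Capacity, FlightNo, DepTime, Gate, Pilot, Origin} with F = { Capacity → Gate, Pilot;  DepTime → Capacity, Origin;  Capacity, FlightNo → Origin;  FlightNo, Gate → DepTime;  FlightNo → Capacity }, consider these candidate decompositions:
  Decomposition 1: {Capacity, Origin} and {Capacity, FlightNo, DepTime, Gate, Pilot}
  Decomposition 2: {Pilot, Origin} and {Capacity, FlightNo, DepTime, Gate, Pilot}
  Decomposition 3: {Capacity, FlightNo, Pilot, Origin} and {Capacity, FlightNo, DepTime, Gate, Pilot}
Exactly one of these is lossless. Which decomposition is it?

Decomposition 1: common = {Capacity}, closure = {Capacity, Gate, Pilot} → lossy.
Decomposition 2: common = {Pilot}, closure = {Pilot} → lossy.
Decomposition 3: common = {Capacity, FlightNo, Pilot}, closure = {Capacity, FlightNo, DepTime, Gate, Pilot, Origin} → lossless.

Decomposition 3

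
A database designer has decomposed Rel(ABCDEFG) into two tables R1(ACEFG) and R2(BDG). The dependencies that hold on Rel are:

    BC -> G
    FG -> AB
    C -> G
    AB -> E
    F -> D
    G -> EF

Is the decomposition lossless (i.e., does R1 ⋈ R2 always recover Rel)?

Yes

Common attributes: R1 ∩ R2 = {G}.
Closure of {G}: G → EF applies, adding EF; FG → AB applies, adding AB; F → D applies, adding D. So (G)⁺ = {ABDEFG}.
This closure contains every attribute of R2, so R1 ∩ R2 → R2. The join is lossless.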